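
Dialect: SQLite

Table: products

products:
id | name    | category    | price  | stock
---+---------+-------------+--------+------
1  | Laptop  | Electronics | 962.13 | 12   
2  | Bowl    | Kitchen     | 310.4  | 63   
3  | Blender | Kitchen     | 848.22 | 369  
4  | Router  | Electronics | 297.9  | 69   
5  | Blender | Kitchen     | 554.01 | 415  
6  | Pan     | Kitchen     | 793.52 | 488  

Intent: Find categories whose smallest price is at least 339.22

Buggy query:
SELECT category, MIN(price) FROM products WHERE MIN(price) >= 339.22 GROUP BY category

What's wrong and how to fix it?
Bug: Aggregates like MIN are computed per group after WHERE runs

Fix: Replace WHERE with HAVING after the GROUP BY

Corrected query:
SELECT category, MIN(price) FROM products GROUP BY category HAVING MIN(price) >= 339.22

Result:
(no rows)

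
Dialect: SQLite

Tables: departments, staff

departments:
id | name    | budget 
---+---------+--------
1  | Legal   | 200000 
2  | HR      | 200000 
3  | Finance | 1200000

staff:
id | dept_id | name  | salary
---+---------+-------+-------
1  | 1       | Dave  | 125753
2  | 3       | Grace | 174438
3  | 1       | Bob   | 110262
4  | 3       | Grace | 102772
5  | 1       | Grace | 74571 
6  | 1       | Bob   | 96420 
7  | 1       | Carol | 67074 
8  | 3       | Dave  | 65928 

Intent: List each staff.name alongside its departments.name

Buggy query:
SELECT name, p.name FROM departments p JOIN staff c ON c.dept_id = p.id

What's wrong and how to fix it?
Bug: 'name' exists in both joined tables, so the database can't tell which one is meant

Fix: Qualify the column with its table alias (c.name)

Corrected query:
SELECT c.name, p.name FROM departments p JOIN staff c ON c.dept_id = p.id

Result:
name  | name   
------+--------
Dave  | Legal  
Grace | Finance
Bob   | Legal  
Grace | Finance
Grace | Legal  
Bob   | Legal  
Carol | Legal  
Dave  | Finance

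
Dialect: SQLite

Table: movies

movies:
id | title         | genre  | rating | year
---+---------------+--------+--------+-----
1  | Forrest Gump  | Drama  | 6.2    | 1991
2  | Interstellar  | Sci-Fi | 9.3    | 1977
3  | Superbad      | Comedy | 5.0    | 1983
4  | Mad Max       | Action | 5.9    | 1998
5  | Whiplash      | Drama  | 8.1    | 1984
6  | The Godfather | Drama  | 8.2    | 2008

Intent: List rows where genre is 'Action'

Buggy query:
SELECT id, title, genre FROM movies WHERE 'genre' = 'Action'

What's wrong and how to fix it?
Bug: Single quotes denote string literals in SQL; the column name is being compared as a constant string

Fix: Remove the quotes around the column name (or use double quotes for an identifier)

Corrected query:
SELECT id, title, genre FROM movies WHERE genre = 'Action'

Result:
id | title   | genre 
---+---------+-------
4  | Mad Max | Action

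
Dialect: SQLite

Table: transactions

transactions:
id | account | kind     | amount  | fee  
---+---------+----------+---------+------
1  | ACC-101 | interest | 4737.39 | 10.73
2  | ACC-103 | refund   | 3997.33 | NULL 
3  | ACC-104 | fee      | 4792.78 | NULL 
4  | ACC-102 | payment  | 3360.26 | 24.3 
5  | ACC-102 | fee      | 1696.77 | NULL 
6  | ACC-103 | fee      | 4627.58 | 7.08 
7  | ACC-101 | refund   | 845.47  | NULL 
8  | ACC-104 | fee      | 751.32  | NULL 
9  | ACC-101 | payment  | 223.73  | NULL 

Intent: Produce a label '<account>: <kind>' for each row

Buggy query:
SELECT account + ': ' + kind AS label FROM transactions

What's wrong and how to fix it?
Bug: SQLite uses || for string concatenation; + coerces text to numbers (yielding 0)

Fix: Use the || operator for string concatenation

Corrected query:
SELECT account || ': ' || kind AS label FROM transactions

Result:
label            
-----------------
ACC-101: interest
ACC-103: refund  
ACC-104: fee     
ACC-102: payment 
ACC-102: fee     
ACC-103: fee     
ACC-101: refund  
ACC-104: fee     
ACC-101: payment 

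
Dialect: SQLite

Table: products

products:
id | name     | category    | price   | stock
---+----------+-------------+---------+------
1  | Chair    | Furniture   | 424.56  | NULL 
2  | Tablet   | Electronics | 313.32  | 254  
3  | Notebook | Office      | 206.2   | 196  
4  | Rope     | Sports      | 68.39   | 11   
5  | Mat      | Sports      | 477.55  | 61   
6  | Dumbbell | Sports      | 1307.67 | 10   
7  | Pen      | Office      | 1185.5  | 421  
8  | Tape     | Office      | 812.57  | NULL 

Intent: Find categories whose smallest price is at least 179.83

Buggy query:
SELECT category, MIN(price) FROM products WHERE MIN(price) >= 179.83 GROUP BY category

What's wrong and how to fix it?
Bug: MIN() in WHERE is a misuse of aggregate

Fix: Use HAVING for the per-group MIN condition

Corrected query:
SELECT category, MIN(price) FROM products GROUP BY category HAVING MIN(price) >= 179.83

Result:
category    | MIN(price)
------------+-----------
Electronics | 313.32    
Furniture   | 424.56    
Office      | 206.2     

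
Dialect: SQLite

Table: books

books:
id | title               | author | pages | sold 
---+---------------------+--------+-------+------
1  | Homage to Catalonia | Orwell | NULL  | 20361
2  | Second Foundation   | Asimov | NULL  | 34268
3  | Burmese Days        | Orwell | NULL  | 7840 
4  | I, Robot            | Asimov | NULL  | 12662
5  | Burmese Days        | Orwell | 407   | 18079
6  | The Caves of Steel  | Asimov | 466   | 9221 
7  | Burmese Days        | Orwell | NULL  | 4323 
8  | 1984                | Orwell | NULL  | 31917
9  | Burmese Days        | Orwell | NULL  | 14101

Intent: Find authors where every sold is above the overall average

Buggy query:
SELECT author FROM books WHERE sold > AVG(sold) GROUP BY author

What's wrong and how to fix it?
Bug: AVG() is an aggregate; it can't sit directly in WHERE

Fix: Compute the overall average in a scalar subquery and compare each group's MIN against it in HAVING

Corrected query:
SELECT author FROM books GROUP BY author HAVING MIN(sold) > (SELECT AVG(sold) FROM books)

Result:
(no rows)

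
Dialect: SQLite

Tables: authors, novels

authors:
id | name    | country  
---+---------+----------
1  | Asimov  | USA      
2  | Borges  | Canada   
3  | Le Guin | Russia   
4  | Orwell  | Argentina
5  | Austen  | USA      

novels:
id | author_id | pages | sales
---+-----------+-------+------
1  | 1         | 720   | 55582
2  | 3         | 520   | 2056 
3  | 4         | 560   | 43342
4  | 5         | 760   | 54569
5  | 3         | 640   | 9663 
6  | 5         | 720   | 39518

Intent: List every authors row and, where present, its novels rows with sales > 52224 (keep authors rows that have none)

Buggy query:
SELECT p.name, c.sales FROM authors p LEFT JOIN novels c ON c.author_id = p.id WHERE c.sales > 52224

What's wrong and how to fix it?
Bug: Filtering c.sales in WHERE discards the NULL rows produced by LEFT JOIN, turning it into an inner join

Fix: Move the right-table condition into the ON clause so unmatched parents are kept

Corrected query:
SELECT p.name, c.sales FROM authors p LEFT JOIN novels c ON c.author_id = p.id AND c.sales > 52224

Result:
name    | sales
--------+------
Asimov  | 55582
Borges  | NULL 
Le Guin | NULL 
Orwell  | NULL 
Austen  | 54569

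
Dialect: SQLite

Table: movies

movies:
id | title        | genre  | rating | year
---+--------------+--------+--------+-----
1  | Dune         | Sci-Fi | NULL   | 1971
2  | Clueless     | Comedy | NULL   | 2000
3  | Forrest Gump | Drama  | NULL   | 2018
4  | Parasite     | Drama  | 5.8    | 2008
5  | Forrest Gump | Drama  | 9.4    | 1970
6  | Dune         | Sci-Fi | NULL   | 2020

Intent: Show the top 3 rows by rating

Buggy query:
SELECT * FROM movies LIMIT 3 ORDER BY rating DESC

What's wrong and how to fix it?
Bug: ORDER BY cannot follow LIMIT; LIMIT is the final clause

Fix: Sort with ORDER BY, then apply LIMIT

Corrected query:
SELECT * FROM movies ORDER BY rating DESC LIMIT 3

Result:
id | title        | genre  | rating | year
---+--------------+--------+--------+-----
5  | Forrest Gump | Drama  | 9.4    | 1970
4  | Parasite     | Drama  | 5.8    | 2008
1  | Dune         | Sci-Fi | NULL   | 1971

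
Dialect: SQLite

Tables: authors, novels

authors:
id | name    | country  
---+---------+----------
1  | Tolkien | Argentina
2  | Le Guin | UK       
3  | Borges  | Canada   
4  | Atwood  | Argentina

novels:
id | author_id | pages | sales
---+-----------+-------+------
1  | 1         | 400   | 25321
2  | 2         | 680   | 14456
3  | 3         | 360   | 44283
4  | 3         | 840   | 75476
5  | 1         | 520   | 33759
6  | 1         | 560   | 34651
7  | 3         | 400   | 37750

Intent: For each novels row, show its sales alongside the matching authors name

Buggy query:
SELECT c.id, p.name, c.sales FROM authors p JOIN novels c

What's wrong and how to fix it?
Bug: Missing join condition: each novels row is matched to all authors rows instead of just its own

Fix: Specify the join condition linking the foreign key to the parent id

Corrected query:
SELECT c.id, p.name, c.sales FROM authors p JOIN novels c ON c.author_id = p.id

Result:
id | name    | sales
---+---------+------
1  | Tolkien | 25321
2  | Le Guin | 14456
3  | Borges  | 44283
4  | Borges  | 75476
5  | Tolkien | 33759
6  | Tolkien | 34651
7  | Borges  | 37750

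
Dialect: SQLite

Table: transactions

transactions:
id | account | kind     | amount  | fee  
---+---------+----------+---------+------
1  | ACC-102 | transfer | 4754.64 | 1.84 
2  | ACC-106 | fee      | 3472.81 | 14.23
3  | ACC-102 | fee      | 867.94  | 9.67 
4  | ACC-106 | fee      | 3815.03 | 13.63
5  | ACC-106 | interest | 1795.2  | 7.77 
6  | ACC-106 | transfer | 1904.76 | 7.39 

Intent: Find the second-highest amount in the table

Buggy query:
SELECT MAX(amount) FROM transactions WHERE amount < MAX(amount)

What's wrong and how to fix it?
Bug: The inner MAX is an aggregate inside WHERE, which is not allowed

Fix: Put the inner MAX in a scalar subquery

Corrected query:
SELECT MAX(amount) FROM transactions WHERE amount < (SELECT MAX(amount) FROM transactions)

Result:
MAX(amount)
-----------
3815.03    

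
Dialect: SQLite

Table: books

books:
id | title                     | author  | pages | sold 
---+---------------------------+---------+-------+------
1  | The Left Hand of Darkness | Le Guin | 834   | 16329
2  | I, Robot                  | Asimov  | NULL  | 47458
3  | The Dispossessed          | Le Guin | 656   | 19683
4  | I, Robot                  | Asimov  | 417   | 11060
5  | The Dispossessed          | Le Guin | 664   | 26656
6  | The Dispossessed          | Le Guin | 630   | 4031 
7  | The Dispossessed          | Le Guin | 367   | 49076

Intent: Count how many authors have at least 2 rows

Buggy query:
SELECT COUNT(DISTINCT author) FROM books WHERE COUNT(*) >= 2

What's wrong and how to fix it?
Bug: WHERE filters individual rows, not groups, so a group-level COUNT is invalid there

Fix: Group first with HAVING COUNT(*) >= 2, then COUNT the resulting groups

Corrected query:
SELECT COUNT(*) FROM (SELECT author FROM books GROUP BY author HAVING COUNT(*) >= 2)

Result:
COUNT(*)
--------
2       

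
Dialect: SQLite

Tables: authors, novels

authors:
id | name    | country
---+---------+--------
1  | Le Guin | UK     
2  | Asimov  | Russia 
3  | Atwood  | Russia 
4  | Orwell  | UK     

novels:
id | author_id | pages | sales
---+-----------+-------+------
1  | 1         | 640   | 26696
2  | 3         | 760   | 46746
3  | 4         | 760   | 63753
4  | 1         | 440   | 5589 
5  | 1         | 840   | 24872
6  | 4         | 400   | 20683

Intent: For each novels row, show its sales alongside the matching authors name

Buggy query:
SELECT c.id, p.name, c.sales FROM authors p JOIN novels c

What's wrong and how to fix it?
Bug: Missing join condition: each novels row is matched to all authors rows instead of just its own

Fix: Specify the join condition linking the foreign key to the parent id

Corrected query:
SELECT c.id, p.name, c.sales FROM authors p JOIN novels c ON c.author_id = p.id

Result:
id | name    | sales
---+---------+------
1  | Le Guin | 26696
2  | Atwood  | 46746
3  | Orwell  | 63753
4  | Le Guin | 5589 
5  | Le Guin | 24872
6  | Orwell  | 20683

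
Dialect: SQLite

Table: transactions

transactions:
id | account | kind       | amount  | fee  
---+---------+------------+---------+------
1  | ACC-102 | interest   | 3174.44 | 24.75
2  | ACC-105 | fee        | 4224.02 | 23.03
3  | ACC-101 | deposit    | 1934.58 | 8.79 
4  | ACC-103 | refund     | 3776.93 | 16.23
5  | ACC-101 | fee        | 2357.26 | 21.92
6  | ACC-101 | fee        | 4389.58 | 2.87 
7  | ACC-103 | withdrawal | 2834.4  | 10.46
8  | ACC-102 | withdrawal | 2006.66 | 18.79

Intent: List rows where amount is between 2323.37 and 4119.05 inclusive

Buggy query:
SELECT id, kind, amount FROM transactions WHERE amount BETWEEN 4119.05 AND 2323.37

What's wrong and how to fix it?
Bug: BETWEEN expects the lower bound first; with 4119.05 AND 2323.37 the range is empty

Fix: Swap the bounds so the smaller value comes first

Corrected query:
SELECT id, kind, amount FROM transactions WHERE amount BETWEEN 2323.37 AND 4119.05

Result:
id | kind       | amount 
---+------------+--------
1  | interest   | 3174.44
4  | refund     | 3776.93
5  | fee        | 2357.26
7  | withdrawal | 2834.4 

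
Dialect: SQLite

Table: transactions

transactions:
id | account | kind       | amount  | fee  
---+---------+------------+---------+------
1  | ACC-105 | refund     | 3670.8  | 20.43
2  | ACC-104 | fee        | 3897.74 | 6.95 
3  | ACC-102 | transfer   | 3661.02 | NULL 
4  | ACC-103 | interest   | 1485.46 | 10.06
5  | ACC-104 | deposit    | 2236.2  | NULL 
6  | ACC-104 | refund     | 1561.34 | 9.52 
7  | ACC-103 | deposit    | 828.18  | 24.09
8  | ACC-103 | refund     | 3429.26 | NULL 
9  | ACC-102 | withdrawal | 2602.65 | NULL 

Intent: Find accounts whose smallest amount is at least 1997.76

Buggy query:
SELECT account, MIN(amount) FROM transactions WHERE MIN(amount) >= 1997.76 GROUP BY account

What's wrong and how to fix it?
Bug: MIN() in WHERE is a misuse of aggregate

Fix: Replace WHERE with HAVING after the GROUP BY

Corrected query:
SELECT account, MIN(amount) FROM transactions GROUP BY account HAVING MIN(amount) >= 1997.76

Result:
account | MIN(amount)
--------+------------
ACC-102 | 2602.65    
ACC-105 | 3670.8     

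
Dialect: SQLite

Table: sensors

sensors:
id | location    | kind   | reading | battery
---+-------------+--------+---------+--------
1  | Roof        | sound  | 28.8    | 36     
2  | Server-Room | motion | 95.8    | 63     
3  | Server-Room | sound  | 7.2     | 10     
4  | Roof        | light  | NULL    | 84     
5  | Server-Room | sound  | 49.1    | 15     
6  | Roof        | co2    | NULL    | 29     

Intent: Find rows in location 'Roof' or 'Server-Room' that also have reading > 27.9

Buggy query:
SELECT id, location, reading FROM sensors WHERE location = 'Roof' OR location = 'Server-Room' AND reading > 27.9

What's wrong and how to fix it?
Bug: AND binds tighter than OR, so this parses as location = 'Roof' OR (location = 'Server-Room' AND reading > 27.9)

Fix: Add parentheses around the OR so the AND applies to both alternatives

Corrected query:
SELECT id, location, reading FROM sensors WHERE (location = 'Roof' OR location = 'Server-Room') AND reading > 27.9

Result:
id | location    | reading
---+-------------+--------
1  | Roof        | 28.8   
2  | Server-Room | 95.8   
5  | Server-Room | 49.1   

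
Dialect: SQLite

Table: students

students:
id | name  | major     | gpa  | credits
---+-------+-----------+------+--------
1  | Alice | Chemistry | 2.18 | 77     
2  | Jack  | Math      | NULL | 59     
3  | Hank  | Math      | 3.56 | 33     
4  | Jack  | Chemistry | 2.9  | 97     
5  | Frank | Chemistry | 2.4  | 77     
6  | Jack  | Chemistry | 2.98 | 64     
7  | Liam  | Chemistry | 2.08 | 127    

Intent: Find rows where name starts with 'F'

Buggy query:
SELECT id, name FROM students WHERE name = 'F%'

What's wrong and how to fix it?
Bug: '=' compares the literal string including the % character; pattern matching needs LIKE

Fix: Use LIKE for wildcard pattern matching

Corrected query:
SELECT id, name FROM students WHERE name LIKE 'F%'

Result:
id | name 
---+------
5  | Frank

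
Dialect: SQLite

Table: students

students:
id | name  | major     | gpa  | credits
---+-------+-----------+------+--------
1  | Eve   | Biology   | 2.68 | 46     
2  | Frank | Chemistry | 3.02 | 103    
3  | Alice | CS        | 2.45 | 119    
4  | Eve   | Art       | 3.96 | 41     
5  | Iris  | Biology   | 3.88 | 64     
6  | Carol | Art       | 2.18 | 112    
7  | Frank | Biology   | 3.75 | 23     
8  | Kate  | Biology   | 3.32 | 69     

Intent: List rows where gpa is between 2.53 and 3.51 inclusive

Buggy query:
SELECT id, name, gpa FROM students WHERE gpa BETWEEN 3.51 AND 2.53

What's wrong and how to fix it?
Bug: The bounds are reversed; BETWEEN a AND b requires a <= b to match anything

Fix: Write BETWEEN 2.53 AND 3.51

Corrected query:
SELECT id, name, gpa FROM students WHERE gpa BETWEEN 2.53 AND 3.51

Result:
id | name  | gpa 
---+-------+-----
1  | Eve   | 2.68
2  | Frank | 3.02
8  | Kate  | 3.32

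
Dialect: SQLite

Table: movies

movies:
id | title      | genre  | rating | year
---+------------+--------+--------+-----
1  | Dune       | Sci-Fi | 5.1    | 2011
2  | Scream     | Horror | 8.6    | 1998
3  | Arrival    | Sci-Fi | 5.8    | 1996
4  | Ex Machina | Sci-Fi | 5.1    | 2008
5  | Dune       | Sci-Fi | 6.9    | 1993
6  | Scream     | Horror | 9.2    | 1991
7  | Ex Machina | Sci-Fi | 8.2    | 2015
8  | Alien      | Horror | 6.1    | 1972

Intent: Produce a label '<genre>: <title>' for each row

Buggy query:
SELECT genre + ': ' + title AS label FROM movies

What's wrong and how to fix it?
Bug: '+' is numeric addition; on text columns SQLite converts them to 0 instead of concatenating

Fix: Replace + with || to concatenate text

Corrected query:
SELECT genre || ': ' || title AS label FROM movies

Result:
label             
------------------
Sci-Fi: Dune      
Horror: Scream    
Sci-Fi: Arrival   
Sci-Fi: Ex Machina
Sci-Fi: Dune      
Horror: Scream    
Sci-Fi: Ex Machina
Horror: Alien     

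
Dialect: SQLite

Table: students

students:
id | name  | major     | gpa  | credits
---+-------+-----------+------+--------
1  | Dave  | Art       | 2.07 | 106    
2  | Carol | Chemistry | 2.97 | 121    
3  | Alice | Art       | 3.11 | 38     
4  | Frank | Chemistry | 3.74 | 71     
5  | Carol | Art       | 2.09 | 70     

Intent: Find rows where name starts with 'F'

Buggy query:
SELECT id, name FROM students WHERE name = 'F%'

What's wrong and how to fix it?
Bug: '=' compares the literal string including the % character; pattern matching needs LIKE

Fix: Use LIKE for wildcard pattern matching

Corrected query:
SELECT id, name FROM students WHERE name LIKE 'F%'

Result:
id | name 
---+------
4  | Frank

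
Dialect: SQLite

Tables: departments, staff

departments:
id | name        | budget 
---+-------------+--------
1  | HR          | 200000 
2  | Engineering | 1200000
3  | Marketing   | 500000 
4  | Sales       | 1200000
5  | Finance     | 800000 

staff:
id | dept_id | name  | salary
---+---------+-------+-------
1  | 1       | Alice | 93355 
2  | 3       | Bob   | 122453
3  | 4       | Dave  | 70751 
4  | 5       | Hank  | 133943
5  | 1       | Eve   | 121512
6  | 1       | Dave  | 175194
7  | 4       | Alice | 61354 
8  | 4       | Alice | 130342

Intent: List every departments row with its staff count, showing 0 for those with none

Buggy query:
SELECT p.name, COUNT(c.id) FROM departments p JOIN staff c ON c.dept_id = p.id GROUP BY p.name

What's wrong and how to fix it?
Bug: An inner join excludes parents with zero children

Fix: Use LEFT JOIN so parents without children still appear (COUNT(c.id) gives 0)

Corrected query:
SELECT p.name, COUNT(c.id) FROM departments p LEFT JOIN staff c ON c.dept_id = p.id GROUP BY p.name

Result:
name        | COUNT(c.id)
------------+------------
Engineering | 0          
Finance     | 1          
HR          | 3          
Marketing   | 1          
Sales       | 3          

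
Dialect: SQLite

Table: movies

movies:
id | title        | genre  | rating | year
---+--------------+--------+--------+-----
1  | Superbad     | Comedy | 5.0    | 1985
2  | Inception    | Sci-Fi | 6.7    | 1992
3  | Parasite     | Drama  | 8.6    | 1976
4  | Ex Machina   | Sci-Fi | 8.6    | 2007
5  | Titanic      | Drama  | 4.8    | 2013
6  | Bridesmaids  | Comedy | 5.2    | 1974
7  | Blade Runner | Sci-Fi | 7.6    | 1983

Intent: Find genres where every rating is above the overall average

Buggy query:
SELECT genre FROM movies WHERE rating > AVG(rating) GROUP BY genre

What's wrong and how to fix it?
Bug: AVG() is an aggregate; it can't sit directly in WHERE

Fix: Use a subquery for AVG and a HAVING MIN(...) filter so the condition holds for every row in the group

Corrected query:
SELECT genre FROM movies GROUP BY genre HAVING MIN(rating) > (SELECT AVG(rating) FROM movies)

Result:
genre 
------
Sci-Fi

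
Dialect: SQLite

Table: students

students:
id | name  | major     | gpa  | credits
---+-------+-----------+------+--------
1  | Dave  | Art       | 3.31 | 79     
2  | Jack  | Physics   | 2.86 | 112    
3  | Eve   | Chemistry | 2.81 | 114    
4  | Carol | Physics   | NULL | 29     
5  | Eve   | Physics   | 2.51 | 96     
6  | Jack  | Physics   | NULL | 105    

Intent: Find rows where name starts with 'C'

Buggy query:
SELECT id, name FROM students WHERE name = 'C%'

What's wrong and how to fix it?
Bug: Wildcards only work with LIKE; '=' treats '%' as a literal character

Fix: Replace '=' with LIKE so 'C%' is treated as a pattern

Corrected query:
SELECT id, name FROM students WHERE name LIKE 'C%'

Result:
id | name 
---+------
4  | Carol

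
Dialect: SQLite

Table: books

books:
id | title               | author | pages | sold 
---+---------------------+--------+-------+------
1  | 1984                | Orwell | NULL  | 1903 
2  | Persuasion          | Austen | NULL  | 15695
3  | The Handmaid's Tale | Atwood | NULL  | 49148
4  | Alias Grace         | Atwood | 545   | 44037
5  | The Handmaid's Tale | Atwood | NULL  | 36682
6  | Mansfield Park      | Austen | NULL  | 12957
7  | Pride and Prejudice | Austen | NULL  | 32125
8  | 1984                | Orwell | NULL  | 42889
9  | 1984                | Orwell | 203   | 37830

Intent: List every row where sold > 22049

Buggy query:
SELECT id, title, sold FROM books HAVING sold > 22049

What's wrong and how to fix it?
Bug: HAVING filters the output of aggregation, but this query has no GROUP BY and no aggregate functions, so SQLite rejects it (HAVING clause on a non-aggregate query); the condition here is per row

Fix: Replace HAVING with WHERE since the condition applies to individual rows

Corrected query:
SELECT id, title, sold FROM books WHERE sold > 22049

Result:
id | title               | sold 
---+---------------------+------
3  | The Handmaid's Tale | 49148
4  | Alias Grace         | 44037
5  | The Handmaid's Tale | 36682
7  | Pride and Prejudice | 32125
8  | 1984                | 42889
9  | 1984                | 37830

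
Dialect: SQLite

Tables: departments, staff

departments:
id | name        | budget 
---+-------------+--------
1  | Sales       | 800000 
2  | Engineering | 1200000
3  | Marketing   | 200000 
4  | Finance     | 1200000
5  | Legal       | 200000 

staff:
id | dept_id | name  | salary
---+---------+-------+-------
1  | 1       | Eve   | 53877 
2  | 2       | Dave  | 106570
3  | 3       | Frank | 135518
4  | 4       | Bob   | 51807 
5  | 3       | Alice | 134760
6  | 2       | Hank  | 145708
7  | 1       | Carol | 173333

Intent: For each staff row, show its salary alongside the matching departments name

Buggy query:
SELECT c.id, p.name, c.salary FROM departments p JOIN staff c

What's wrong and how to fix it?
Bug: Missing join condition: each staff row is matched to all departments rows instead of just its own

Fix: Add ON c.dept_id = p.id to the JOIN

Corrected query:
SELECT c.id, p.name, c.salary FROM departments p JOIN staff c ON c.dept_id = p.id

Result:
id | name        | salary
---+-------------+-------
1  | Sales       | 53877 
2  | Engineering | 106570
3  | Marketing   | 135518
4  | Finance     | 51807 
5  | Marketing   | 134760
6  | Engineering | 145708
7  | Sales       | 173333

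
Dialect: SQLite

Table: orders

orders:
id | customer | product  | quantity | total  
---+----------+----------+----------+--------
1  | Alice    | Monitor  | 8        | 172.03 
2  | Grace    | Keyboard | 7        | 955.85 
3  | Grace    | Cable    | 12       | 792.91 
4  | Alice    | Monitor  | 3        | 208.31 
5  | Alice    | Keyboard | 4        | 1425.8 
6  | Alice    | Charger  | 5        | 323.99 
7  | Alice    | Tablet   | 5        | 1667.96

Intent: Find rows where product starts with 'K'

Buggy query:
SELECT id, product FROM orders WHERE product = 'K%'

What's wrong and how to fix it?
Bug: Wildcards only work with LIKE; '=' treats '%' as a literal character

Fix: Replace '=' with LIKE so 'K%' is treated as a pattern

Corrected query:
SELECT id, product FROM orders WHERE product LIKE 'K%'

Result:
id | product 
---+---------
2  | Keyboard
5  | Keyboard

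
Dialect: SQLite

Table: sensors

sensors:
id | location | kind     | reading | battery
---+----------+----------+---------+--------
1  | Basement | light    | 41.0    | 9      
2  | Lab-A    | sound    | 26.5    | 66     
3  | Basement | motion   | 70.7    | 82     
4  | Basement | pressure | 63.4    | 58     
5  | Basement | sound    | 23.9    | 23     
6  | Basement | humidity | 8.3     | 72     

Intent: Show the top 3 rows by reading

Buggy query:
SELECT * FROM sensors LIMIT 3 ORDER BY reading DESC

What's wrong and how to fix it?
Bug: ORDER BY cannot follow LIMIT; LIMIT is the final clause

Fix: Sort with ORDER BY, then apply LIMIT

Corrected query:
SELECT * FROM sensors ORDER BY reading DESC LIMIT 3

Result:
id | location | kind     | reading | battery
---+----------+----------+---------+--------
3  | Basement | motion   | 70.7    | 82     
4  | Basement | pressure | 63.4    | 58     
1  | Basement | light    | 41      | 9      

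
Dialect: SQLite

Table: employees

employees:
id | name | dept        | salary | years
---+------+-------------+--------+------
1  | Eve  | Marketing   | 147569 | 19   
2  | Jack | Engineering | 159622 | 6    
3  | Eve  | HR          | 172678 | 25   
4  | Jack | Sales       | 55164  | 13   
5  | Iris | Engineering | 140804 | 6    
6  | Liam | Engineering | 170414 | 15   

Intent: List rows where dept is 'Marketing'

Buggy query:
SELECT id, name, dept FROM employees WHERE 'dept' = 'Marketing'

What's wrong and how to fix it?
Bug: 'dept' in single quotes is a string literal, not the column; the comparison is literal-vs-literal and never true

Fix: Reference the column as dept without single quotes

Corrected query:
SELECT id, name, dept FROM employees WHERE dept = 'Marketing'

Result:
id | name | dept     
---+------+----------
1  | Eve  | Marketing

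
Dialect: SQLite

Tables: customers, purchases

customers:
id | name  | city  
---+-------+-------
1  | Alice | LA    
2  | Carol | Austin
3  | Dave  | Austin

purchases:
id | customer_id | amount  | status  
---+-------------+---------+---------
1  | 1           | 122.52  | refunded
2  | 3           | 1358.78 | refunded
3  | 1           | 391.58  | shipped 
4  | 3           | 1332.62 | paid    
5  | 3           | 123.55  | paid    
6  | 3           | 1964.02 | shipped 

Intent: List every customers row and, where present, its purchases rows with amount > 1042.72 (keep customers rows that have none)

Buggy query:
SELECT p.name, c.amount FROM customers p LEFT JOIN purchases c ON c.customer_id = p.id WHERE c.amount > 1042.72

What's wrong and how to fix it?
Bug: Filtering c.amount in WHERE discards the NULL rows produced by LEFT JOIN, turning it into an inner join

Fix: Move the right-table condition into the ON clause so unmatched parents are kept

Corrected query:
SELECT p.name, c.amount FROM customers p LEFT JOIN purchases c ON c.customer_id = p.id AND c.amount > 1042.72

Result:
name  | amount 
------+--------
Alice | NULL   
Carol | NULL   
Dave  | 1332.62
Dave  | 1358.78
Dave  | 1964.02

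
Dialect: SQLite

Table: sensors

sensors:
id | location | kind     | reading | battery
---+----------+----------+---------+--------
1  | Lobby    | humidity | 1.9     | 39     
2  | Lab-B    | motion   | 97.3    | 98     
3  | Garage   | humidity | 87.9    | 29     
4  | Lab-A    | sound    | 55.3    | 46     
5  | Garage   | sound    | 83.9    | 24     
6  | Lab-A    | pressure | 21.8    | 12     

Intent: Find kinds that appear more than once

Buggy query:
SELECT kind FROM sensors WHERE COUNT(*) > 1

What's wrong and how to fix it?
Bug: COUNT(*) is an aggregate and cannot be used in WHERE

Fix: Group first, then use HAVING for the count condition

Corrected query:
SELECT kind FROM sensors GROUP BY kind HAVING COUNT(*) > 1

Result:
kind    
--------
humidity
sound   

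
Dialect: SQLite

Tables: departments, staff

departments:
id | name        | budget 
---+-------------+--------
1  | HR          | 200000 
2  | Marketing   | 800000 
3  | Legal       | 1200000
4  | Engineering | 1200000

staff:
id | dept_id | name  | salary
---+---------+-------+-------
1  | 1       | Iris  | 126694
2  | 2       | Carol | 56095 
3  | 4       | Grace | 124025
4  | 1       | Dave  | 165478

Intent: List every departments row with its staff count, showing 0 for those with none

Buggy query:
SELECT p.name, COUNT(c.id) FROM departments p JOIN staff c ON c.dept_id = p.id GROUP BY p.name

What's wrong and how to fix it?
Bug: INNER JOIN drops departments rows that have no matching staff rows

Fix: Use LEFT JOIN so parents without children still appear (COUNT(c.id) gives 0)

Corrected query:
SELECT p.name, COUNT(c.id) FROM departments p LEFT JOIN staff c ON c.dept_id = p.id GROUP BY p.name

Result:
name        | COUNT(c.id)
------------+------------
Engineering | 1          
HR          | 2          
Legal       | 0          
Marketing   | 1          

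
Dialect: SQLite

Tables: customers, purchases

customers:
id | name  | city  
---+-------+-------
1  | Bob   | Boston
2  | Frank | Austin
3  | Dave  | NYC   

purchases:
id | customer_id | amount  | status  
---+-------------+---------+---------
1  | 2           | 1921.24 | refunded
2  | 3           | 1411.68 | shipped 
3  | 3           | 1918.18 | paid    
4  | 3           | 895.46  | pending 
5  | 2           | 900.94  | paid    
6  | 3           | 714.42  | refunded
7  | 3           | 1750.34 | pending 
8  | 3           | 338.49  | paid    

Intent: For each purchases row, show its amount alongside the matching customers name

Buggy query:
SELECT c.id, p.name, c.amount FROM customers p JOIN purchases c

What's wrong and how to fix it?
Bug: Missing join condition: each purchases row is matched to all customers rows instead of just its own

Fix: Add ON c.customer_id = p.id to the JOIN

Corrected query:
SELECT c.id, p.name, c.amount FROM customers p JOIN purchases c ON c.customer_id = p.id

Result:
id | name  | amount 
---+-------+--------
1  | Frank | 1921.24
2  | Dave  | 1411.68
3  | Dave  | 1918.18
4  | Dave  | 895.46 
5  | Frank | 900.94 
6  | Dave  | 714.42 
7  | Dave  | 1750.34
8  | Dave  | 338.49 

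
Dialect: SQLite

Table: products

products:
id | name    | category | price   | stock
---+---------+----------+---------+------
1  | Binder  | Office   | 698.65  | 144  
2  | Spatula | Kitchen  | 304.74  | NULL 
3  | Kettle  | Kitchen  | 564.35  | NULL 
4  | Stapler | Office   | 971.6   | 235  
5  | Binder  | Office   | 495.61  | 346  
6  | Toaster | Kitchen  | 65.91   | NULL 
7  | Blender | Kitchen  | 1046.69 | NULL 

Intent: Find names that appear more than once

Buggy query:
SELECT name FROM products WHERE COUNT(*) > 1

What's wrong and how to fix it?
Bug: COUNT(*) is an aggregate and cannot be used in WHERE

Fix: GROUP BY name, then filter groups with HAVING COUNT(*) > 1

Corrected query:
SELECT name FROM products GROUP BY name HAVING COUNT(*) > 1

Result:
name  
------
Binder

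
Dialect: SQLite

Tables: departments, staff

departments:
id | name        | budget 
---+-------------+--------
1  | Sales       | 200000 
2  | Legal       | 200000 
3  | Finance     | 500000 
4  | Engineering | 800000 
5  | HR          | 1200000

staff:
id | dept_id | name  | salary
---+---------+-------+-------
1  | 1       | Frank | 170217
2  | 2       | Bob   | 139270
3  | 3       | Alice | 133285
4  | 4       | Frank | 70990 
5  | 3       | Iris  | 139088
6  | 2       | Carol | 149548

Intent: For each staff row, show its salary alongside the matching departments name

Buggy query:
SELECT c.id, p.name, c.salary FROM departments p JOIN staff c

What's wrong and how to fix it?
Bug: JOIN with no ON clause produces a cartesian product; every staff row pairs with every departments row

Fix: Add ON c.dept_id = p.id to the JOIN

Corrected query:
SELECT c.id, p.name, c.salary FROM departments p JOIN staff c ON c.dept_id = p.id

Result:
id | name        | salary
---+-------------+-------
1  | Sales       | 170217
2  | Legal       | 139270
3  | Finance     | 133285
4  | Engineering | 70990 
5  | Finance     | 139088
6  | Legal       | 149548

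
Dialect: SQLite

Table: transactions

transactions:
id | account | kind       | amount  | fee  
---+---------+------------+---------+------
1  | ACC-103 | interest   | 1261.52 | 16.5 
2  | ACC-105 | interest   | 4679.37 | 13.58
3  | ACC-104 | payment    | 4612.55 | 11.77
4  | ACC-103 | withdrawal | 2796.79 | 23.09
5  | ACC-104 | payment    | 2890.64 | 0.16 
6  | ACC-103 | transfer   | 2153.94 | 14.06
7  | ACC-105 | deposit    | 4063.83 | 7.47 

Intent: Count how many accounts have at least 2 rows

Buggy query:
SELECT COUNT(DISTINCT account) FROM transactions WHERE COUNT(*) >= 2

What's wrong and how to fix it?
Bug: WHERE filters individual rows, not groups, so a group-level COUNT is invalid there

Fix: Group first with HAVING COUNT(*) >= 2, then COUNT the resulting groups

Corrected query:
SELECT COUNT(*) FROM (SELECT account FROM transactions GROUP BY account HAVING COUNT(*) >= 2)

Result:
COUNT(*)
--------
3       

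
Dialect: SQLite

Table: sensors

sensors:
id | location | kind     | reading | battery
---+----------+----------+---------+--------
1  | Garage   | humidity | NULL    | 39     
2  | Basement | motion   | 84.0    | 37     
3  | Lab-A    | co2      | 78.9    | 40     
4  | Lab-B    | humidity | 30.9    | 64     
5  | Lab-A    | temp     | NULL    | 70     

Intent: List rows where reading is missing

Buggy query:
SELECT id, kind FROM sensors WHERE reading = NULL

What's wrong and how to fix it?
Bug: Comparing to NULL with '=' never matches; NULL = NULL is unknown, not true

Fix: Use IS NULL to test for NULL

Corrected query:
SELECT id, kind FROM sensors WHERE reading IS NULL

Result:
id | kind    
---+---------
1  | humidity
5  | temp    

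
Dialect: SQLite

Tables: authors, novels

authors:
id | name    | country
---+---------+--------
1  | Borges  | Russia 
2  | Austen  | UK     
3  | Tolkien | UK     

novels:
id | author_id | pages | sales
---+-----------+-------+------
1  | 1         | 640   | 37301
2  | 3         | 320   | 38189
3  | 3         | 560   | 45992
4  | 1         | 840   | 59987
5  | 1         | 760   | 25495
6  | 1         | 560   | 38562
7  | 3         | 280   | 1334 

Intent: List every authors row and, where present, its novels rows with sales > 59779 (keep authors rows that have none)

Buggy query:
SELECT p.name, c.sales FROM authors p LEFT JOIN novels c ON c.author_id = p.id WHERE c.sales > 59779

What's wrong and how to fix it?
Bug: A WHERE condition on the right-hand table after LEFT JOIN drops unmatched parents

Fix: Put 'c.sales > 59779' in the JOIN's ON clause instead of WHERE

Corrected query:
SELECT p.name, c.sales FROM authors p LEFT JOIN novels c ON c.author_id = p.id AND c.sales > 59779

Result:
name    | sales
--------+------
Borges  | 59987
Austen  | NULL 
Tolkien | NULL 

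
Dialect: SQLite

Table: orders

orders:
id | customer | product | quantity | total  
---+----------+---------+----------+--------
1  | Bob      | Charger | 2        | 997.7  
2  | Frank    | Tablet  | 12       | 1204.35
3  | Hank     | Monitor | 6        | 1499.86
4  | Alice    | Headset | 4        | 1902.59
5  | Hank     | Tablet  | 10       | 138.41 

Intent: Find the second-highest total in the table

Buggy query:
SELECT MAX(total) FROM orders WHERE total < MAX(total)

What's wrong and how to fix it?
Bug: MAX(total) on the right of the comparison is an aggregate-in-WHERE error

Fix: Compute the overall MAX in a subquery, then take MAX of rows below it

Corrected query:
SELECT MAX(total) FROM orders WHERE total < (SELECT MAX(total) FROM orders)

Result:
MAX(total)
----------
1499.86   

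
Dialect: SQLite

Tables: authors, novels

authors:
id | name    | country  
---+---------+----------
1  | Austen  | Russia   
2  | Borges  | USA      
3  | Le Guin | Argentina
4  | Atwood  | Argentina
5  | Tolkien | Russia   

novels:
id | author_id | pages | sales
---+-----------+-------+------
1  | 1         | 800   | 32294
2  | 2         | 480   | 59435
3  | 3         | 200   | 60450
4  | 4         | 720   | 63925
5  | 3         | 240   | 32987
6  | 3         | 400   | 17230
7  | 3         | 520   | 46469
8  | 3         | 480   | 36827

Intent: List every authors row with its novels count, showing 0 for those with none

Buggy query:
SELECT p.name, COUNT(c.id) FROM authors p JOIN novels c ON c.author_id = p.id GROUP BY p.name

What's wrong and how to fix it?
Bug: INNER JOIN drops authors rows that have no matching novels rows

Fix: Switch to LEFT JOIN to retain unmatched parent rows

Corrected query:
SELECT p.name, COUNT(c.id) FROM authors p LEFT JOIN novels c ON c.author_id = p.id GROUP BY p.name

Result:
name    | COUNT(c.id)
--------+------------
Atwood  | 1          
Austen  | 1          
Borges  | 1          
Le Guin | 5          
Tolkien | 0          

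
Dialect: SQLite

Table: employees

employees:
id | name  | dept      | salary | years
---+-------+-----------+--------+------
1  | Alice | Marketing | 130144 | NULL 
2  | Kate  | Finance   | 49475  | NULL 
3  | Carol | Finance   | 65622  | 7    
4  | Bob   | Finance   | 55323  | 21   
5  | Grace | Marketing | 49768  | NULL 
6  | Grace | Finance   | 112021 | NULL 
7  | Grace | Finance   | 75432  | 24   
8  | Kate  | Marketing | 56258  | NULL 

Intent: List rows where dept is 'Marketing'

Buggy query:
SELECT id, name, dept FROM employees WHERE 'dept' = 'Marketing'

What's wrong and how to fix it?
Bug: Single quotes denote string literals in SQL; the column name is being compared as a constant string

Fix: Reference the column as dept without single quotes

Corrected query:
SELECT id, name, dept FROM employees WHERE dept = 'Marketing'

Result:
id | name  | dept     
---+-------+----------
1  | Alice | Marketing
5  | Grace | Marketing
8  | Kate  | Marketing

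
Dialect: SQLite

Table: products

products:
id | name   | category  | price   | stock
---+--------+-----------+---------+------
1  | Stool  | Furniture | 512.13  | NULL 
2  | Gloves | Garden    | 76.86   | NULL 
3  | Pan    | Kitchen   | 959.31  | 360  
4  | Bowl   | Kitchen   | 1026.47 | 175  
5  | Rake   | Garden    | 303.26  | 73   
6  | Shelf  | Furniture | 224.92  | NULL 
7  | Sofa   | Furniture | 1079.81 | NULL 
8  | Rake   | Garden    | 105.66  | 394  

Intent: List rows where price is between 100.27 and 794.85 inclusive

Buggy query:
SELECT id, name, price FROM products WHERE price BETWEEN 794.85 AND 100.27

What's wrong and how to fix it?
Bug: BETWEEN expects the lower bound first; with 794.85 AND 100.27 the range is empty

Fix: Swap the bounds so the smaller value comes first

Corrected query:
SELECT id, name, price FROM products WHERE price BETWEEN 100.27 AND 794.85

Result:
id | name  | price 
---+-------+-------
1  | Stool | 512.13
5  | Rake  | 303.26
6  | Shelf | 224.92
8  | Rake  | 105.66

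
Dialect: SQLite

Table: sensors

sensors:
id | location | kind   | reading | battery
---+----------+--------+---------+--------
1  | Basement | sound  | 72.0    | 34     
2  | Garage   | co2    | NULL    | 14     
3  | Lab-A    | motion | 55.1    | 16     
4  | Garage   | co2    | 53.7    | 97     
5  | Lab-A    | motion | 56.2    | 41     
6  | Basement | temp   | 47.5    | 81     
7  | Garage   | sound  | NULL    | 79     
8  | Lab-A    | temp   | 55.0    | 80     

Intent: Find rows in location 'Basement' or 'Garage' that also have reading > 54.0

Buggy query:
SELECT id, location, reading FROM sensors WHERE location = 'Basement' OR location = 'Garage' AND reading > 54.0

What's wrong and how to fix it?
Bug: Without parentheses, AND is evaluated before OR, so the reading filter only applies to the 'Garage' branch

Fix: Add parentheses around the OR so the AND applies to both alternatives

Corrected query:
SELECT id, location, reading FROM sensors WHERE (location = 'Basement' OR location = 'Garage') AND reading > 54.0

Result:
id | location | reading
---+----------+--------
1  | Basement | 72     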